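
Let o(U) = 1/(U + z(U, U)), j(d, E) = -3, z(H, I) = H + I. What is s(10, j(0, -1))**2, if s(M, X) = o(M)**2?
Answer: 1/810000 ≈ 1.2346e-6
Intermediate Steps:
o(U) = 1/(3*U) (o(U) = 1/(U + (U + U)) = 1/(U + 2*U) = 1/(3*U))
s(M, X) = 1/(9*M**2) (s(M, X) = (1/(3*M))**2 = 1/(9*M**2))
s(10, j(0, -1))**2 = ((1/9)/10**2)**2 = ((1/9)*(1/100))**2 = (1/900)**2 = 1/810000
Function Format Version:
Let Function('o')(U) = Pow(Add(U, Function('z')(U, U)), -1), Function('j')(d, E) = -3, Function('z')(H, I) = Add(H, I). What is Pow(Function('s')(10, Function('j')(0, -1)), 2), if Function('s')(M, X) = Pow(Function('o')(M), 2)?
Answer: Rational(1, 810000) ≈ 1.2346e-6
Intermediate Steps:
Function('o')(U) = Mul(Rational(1, 3), Pow(U, -1)) (Function('o')(U) = Pow(Add(U, Add(U, U)), -1) = Pow(Add(U, Mul(2, U)), -1) = Pow(Mul(3, U), -1) = Mul(Rational(1, 3), Pow(U, -1)))
Function('s')(M, X) = Mul(Rational(1, 9), Pow(M, -2)) (Function('s')(M, X) = Pow(Mul(Rational(1, 3), Pow(M, -1)), 2) = Mul(Rational(1, 9), Pow(M, -2)))
Pow(Function('s')(10, Function('j')(0, -1)), 2) = Pow(Mul(Rational(1, 9), Pow(10, -2)), 2) = Pow(Mul(Rational(1, 9), Rational(1, 100)), 2) = Pow(Rational(1, 900), 2) = Rational(1, 810000)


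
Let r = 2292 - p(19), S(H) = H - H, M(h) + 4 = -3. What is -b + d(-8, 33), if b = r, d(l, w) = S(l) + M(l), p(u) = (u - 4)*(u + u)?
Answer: -1729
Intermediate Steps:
M(h) = -7 (M(h) = -4 - 3 = -7)
p(u) = 2*u*(-4 + u) (p(u) = (-4 + u)*(2*u) = 2*u*(-4 + u))
S(H) = 0
r = 1722 (r = 2292 - 2*19*(-4 + 19) = 2292 - 2*19*15 = 2292 - 1*570 = 2292 - 570 = 1722)
d(l, w) = -7 (d(l, w) = 0 - 7 = -7)
b = 1722
-b + d(-8, 33) = -1*1722 - 7 = -1722 - 7 = -1729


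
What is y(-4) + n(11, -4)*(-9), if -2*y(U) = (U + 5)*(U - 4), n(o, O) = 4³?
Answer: -572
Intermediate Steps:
n(o, O) = 64
y(U) = -(-4 + U)*(5 + U)/2 (y(U) = -(U + 5)*(U - 4)/2 = -(5 + U)*(-4 + U)/2 = -(-4 + U)*(5 + U)/2)
y(-4) + n(11, -4)*(-9) = (10 - ½*(-4) - ½*(-4)²) + 64*(-9) = (10 + 2 - ½*16) - 576 = (10 + 2 - 8) - 576 = 4 - 576 = -572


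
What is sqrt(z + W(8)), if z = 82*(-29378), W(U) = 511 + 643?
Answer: 3*I*sqrt(267538) ≈ 1551.7*I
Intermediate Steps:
W(U) = 1154
z = -2408996
sqrt(z + W(8)) = sqrt(-2408996 + 1154) = sqrt(-2407842) = 3*I*sqrt(267538)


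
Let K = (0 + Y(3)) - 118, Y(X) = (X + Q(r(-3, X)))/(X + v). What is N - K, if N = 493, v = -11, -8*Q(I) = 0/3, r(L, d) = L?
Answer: 4891/8 ≈ 611.38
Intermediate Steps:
Q(I) = 0 (Q(I) = -0/3 = -⅛*0 = 0)
Y(X) = X/(-11 + X) (Y(X) = (X + 0)/(X - 11) = X/(-11 + X))
K = -947/8 (K = (0 + 3/(-11 + 3)) - 118 = (0 + 3/(-8)) - 118 = (0 + 3*(-⅛)) - 118 = (0 - 3/8) - 118 = -3/8 - 118 = -947/8 ≈ -118.38)
N - K = 493 - 1*(-947/8) = 493 + 947/8 = 4891/8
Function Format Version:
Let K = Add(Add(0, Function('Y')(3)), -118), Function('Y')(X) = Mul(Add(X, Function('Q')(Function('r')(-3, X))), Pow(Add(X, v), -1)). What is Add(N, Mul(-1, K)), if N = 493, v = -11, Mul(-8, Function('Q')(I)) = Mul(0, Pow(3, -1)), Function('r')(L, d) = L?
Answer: Rational(4891, 8) ≈ 611.38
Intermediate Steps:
Function('Q')(I) = 0 (Function('Q')(I) = Mul(Rational(-1, 8), Mul(0, Pow(3, -1))) = Mul(Rational(-1, 8), Mul(0, Rational(1, 3))) = Mul(Rational(-1, 8), 0) = 0)
Function('Y')(X) = Mul(X, Pow(Add(-11, X), -1)) (Function('Y')(X) = Mul(Add(X, 0), Pow(Add(X, -11), -1)) = Mul(X, Pow(Add(-11, X), -1)))
K = Rational(-947, 8) (K = Add(Add(0, Mul(3, Pow(Add(-11, 3), -1))), -118) = Add(Add(0, Mul(3, Pow(-8, -1))), -118) = Add(Add(0, Mul(3, Rational(-1, 8))), -118) = Add(Add(0, Rational(-3, 8)), -118) = Add(Rational(-3, 8), -118) = Rational(-947, 8) ≈ -118.38)
Add(N, Mul(-1, K)) = Add(493, Mul(-1, Rational(-947, 8))) = Add(493, Rational(947, 8)) = Rational(4891, 8)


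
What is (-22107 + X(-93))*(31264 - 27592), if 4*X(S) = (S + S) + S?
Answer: -81433026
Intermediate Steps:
X(S) = 3*S/4 (X(S) = ((S + S) + S)/4 = (2*S + S)/4 = (3*S)/4 = 3*S/4)
(-22107 + X(-93))*(31264 - 27592) = (-22107 + (¾)*(-93))*(31264 - 27592) = (-22107 - 279/4)*3672 = -88707/4*3672 = -81433026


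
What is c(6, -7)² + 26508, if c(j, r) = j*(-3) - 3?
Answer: 26949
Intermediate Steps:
c(j, r) = -3 - 3*j (c(j, r) = -3*j - 3 = -3 - 3*j)
c(6, -7)² + 26508 = (-3 - 3*6)² + 26508 = (-3 - 18)² + 26508 = (-21)² + 26508 = 441 + 26508 = 26949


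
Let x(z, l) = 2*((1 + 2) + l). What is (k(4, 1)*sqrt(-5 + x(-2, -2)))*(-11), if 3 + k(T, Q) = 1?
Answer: 22*I*sqrt(3) ≈ 38.105*I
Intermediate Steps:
x(z, l) = 6 + 2*l (x(z, l) = 2*(3 + l) = 6 + 2*l)
k(T, Q) = -2 (k(T, Q) = -3 + 1 = -2)
(k(4, 1)*sqrt(-5 + x(-2, -2)))*(-11) = -2*sqrt(-5 + (6 + 2*(-2)))*(-11) = -2*sqrt(-5 + (6 - 4))*(-11) = -2*sqrt(-5 + 2)*(-11) = -2*I*sqrt(3)*(-11) = 22*I*sqrt(3)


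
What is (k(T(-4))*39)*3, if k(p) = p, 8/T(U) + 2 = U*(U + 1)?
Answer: 468/5 ≈ 93.600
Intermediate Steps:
T(U) = 8/(-2 + U*(1 + U)) (T(U) = 8/(-2 + U*(U + 1)) = 8/(-2 + U*(1 + U)))
(k(T(-4))*39)*3 = ((8/(-2 - 4 + (-4)²))*39)*3 = ((8/(-2 - 4 + 16))*39)*3 = ((8/10)*39)*3 = ((8*(⅒))*39)*3 = ((⅘)*39)*3 = (156/5)*3 = 468/5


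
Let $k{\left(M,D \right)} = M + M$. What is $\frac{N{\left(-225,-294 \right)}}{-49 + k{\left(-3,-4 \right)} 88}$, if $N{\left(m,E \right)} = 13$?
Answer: $- \frac{13}{577} \approx -0.02253$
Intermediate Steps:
$k{\left(M,D \right)} = 2 M$
$\frac{N{\left(-225,-294 \right)}}{-49 + k{\left(-3,-4 \right)} 88} = \frac{13}{-49 + 2 \left(-3\right) 88} = \frac{13}{-49 - 528} = \frac{13}{-577} = 13 \left(- \frac{1}{577}\right) = - \frac{13}{577}$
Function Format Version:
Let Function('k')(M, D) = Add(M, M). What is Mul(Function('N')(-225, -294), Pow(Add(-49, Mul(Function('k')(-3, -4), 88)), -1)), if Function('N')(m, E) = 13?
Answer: Rational(-13, 577) ≈ -0.022530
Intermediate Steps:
Function('k')(M, D) = Mul(2, M)
Mul(Function('N')(-225, -294), Pow(Add(-49, Mul(Function('k')(-3, -4), 88)), -1)) = Mul(13, Pow(Add(-49, Mul(Mul(2, -3), 88)), -1)) = Mul(13, Pow(Add(-49, Mul(-6, 88)), -1)) = Mul(13, Pow(Add(-49, -528), -1)) = Mul(13, Pow(-577, -1)) = Mul(13, Rational(-1, 577)) = Rational(-13, 577)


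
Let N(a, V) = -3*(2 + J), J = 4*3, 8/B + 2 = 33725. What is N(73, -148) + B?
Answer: -1416358/33723 ≈ -42.000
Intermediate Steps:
B = 8/33723 (B = 8/(-2 + 33725) = 8/33723 ≈ 0.00023723)
J = 12
N(a, V) = -42 (N(a, V) = -3*(2 + 12) = -3*14 = -42)
N(73, -148) + B = -42 + 8/33723 = -1416358/33723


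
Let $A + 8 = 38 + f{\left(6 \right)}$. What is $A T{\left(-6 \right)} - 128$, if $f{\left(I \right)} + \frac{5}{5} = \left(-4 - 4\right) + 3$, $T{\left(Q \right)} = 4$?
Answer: $-32$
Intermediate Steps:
$f{\left(I \right)} = -6$ ($f{\left(I \right)} = -1 + \left(\left(-4 - 4\right) + 3\right) = -1 + \left(-8 + 3\right) = -1 - 5 = -6$)
$A = 24$ ($A = -8 + \left(38 - 6\right) = -8 + 32 = 24$)
$A T{\left(-6 \right)} - 128 = 24 \cdot 4 - 128 = 96 - 128 = -32$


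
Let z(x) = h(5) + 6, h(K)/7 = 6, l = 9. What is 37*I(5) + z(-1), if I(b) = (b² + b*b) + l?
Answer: 2231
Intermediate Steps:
I(b) = 9 + 2*b² (I(b) = (b² + b*b) + 9 = (b² + b²) + 9 = 2*b² + 9 = 9 + 2*b²)
h(K) = 42 (h(K) = 7*6 = 42)
z(x) = 48 (z(x) = 42 + 6 = 48)
37*I(5) + z(-1) = 37*(9 + 2*5²) + 48 = 37*(9 + 2*25) + 48 = 37*(9 + 50) + 48 = 37*59 + 48 = 2183 + 48 = 2231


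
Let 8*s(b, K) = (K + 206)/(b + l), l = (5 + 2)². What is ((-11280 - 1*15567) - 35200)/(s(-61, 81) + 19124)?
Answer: -5956512/1835617 ≈ -3.2450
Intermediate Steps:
l = 49 (l = 7² = 49)
s(b, K) = (206 + K)/(8*(49 + b)) (s(b, K) = ((K + 206)/(b + 49))/8 = ((206 + K)/(49 + b))/8 = (206 + K)/(8*(49 + b)))
((-11280 - 1*15567) - 35200)/(s(-61, 81) + 19124) = ((-11280 - 1*15567) - 35200)/((206 + 81)/(8*(49 - 61)) + 19124) = ((-11280 - 15567) - 35200)/((⅛)*287/(-12) + 19124) = (-26847 - 35200)/((⅛)*(-1/12)*287 + 19124) = -62047/(-287/96 + 19124) = -62047/1835617/96 = -62047*96/1835617 = -5956512/1835617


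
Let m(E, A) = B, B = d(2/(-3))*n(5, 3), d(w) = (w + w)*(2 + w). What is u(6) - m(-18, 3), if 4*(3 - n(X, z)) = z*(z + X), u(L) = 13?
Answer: 23/3 ≈ 7.6667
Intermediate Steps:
d(w) = 2*w*(2 + w) (d(w) = (2*w)*(2 + w) = 2*w*(2 + w))
n(X, z) = 3 - z*(X + z)/4 (n(X, z) = 3 - z*(z + X)/4 = 3 - z*(X + z)/4)
B = 16/3 (B = (2*(2/(-3))*(2 + 2/(-3)))*(3 - 1/4*3**2 - 1/4*5*3) = (2*(2*(-1/3))*(2 + 2*(-1/3)))*(3 - 1/4*9 - 15/4) = (2*(-2/3)*(2 - 2/3))*(3 - 9/4 - 15/4) = (2*(-2/3)*(4/3))*(-3) = -16/9*(-3) = 16/3 ≈ 5.3333)
m(E, A) = 16/3
u(6) - m(-18, 3) = 13 - 1*16/3 = 13 - 16/3 = 23/3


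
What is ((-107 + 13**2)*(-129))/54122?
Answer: -3999/27061 ≈ -0.14778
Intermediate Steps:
((-107 + 13**2)*(-129))/54122 = ((-107 + 169)*(-129))*(1/54122) = (62*(-129))*(1/54122) = -7998*1/54122 = -3999/27061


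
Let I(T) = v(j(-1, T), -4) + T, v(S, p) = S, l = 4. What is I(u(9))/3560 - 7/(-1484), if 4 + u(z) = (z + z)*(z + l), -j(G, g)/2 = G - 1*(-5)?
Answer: 1582/23585 ≈ 0.067077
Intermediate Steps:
j(G, g) = -10 - 2*G (j(G, g) = -2*(G - 1*(-5)) = -2*(G + 5) = -2*(5 + G) = -10 - 2*G)
u(z) = -4 + 2*z*(4 + z) (u(z) = -4 + (z + z)*(z + 4) = -4 + (2*z)*(4 + z) = -4 + 2*z*(4 + z))
I(T) = -8 + T (I(T) = (-10 - 2*(-1)) + T = (-10 + 2) + T = -8 + T)
I(u(9))/3560 - 7/(-1484) = (-8 + (-4 + 2*9² + 8*9))/3560 - 7/(-1484) = (-8 + (-4 + 2*81 + 72))*(1/3560) - 7*(-1/1484) = (-8 + (-4 + 162 + 72))*(1/3560) + 1/212 = (-8 + 230)*(1/3560) + 1/212 = 222*(1/3560) + 1/212 = 111/1780 + 1/212 = 1582/23585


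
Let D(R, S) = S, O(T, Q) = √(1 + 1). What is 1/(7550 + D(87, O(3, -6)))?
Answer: 3775/28501249 - √2/57002498 ≈ 0.00013243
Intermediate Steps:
O(T, Q) = √2
1/(7550 + D(87, O(3, -6))) = 1/(7550 + √2)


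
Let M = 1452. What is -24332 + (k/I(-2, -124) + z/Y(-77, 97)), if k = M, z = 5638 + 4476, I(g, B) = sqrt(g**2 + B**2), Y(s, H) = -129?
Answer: -3148942/129 + 726*sqrt(3845)/3845 ≈ -24399.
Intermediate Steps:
I(g, B) = sqrt(B**2 + g**2)
z = 10114
k = 1452
-24332 + (k/I(-2, -124) + z/Y(-77, 97)) = -24332 + (1452/(sqrt((-124)**2 + (-2)**2)) + 10114/(-129)) = -24332 + (1452/(sqrt(15376 + 4)) + 10114*(-1/129)) = -24332 + (1452/(sqrt(15380)) - 10114/129) = -24332 + (1452/((2*sqrt(3845))) - 10114/129) = -24332 + (1452*(sqrt(3845)/7690) - 10114/129) = -24332 + (726*sqrt(3845)/3845 - 10114/129) = -24332 + (-10114/129 + 726*sqrt(3845)/3845) = -3148942/129 + 726*sqrt(3845)/3845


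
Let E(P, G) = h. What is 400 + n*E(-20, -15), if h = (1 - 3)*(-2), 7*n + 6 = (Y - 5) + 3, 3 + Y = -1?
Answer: 2752/7 ≈ 393.14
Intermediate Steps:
Y = -4 (Y = -3 - 1 = -4)
n = -12/7 (n = -6/7 + ((-4 - 5) + 3)/7 = -6/7 + (-9 + 3)/7 = -6/7 + (⅐)*(-6) = -6/7 - 6/7 = -12/7 ≈ -1.7143)
h = 4 (h = -2*(-2) = 4)
E(P, G) = 4
400 + n*E(-20, -15) = 400 - 12/7*4 = 400 - 48/7 = 2752/7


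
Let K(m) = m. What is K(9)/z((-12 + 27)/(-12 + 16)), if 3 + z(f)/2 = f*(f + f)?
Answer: 12/67 ≈ 0.17910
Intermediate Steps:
z(f) = -6 + 4*f² (z(f) = -6 + 2*(f*(f + f)) = -6 + 2*(f*(2*f)) = -6 + 2*(2*f²) = -6 + 4*f²)
K(9)/z((-12 + 27)/(-12 + 16)) = 9/(-6 + 4*((-12 + 27)/(-12 + 16))²) = 9/(-6 + 4*(15/4)²) = 9/(-6 + 4*(225/16)) = 9/(-6 + 225/4) = 9/(201/4) = 9*(4/201) = 12/67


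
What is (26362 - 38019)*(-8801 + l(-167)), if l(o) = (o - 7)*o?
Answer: -236135849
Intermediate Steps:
l(o) = o*(-7 + o) (l(o) = (-7 + o)*o = o*(-7 + o))
(26362 - 38019)*(-8801 + l(-167)) = (26362 - 38019)*(-8801 - 167*(-7 - 167)) = -11657*(-8801 - 167*(-174)) = -11657*(-8801 + 29058) = -11657*20257 = -236135849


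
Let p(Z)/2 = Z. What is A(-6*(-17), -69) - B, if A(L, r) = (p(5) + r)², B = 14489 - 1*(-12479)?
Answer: -23487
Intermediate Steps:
p(Z) = 2*Z
B = 26968 (B = 14489 + 12479 = 26968)
A(L, r) = (10 + r)² (A(L, r) = (2*5 + r)² = (10 + r)²)
A(-6*(-17), -69) - B = (10 - 69)² - 1*26968 = (-59)² - 26968 = 3481 - 26968 = -23487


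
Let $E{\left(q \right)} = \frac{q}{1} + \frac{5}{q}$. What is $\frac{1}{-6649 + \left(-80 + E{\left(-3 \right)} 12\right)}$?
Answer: $- \frac{1}{6785} \approx -0.00014738$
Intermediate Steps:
$E{\left(q \right)} = q + \frac{5}{q}$ ($E{\left(q \right)} = q 1 + \frac{5}{q} = q + \frac{5}{q}$)
$\frac{1}{-6649 + \left(-80 + E{\left(-3 \right)} 12\right)} = \frac{1}{-6649 - \left(80 - \left(-3 + \frac{5}{-3}\right) 12\right)} = \frac{1}{-6649 - \left(80 - \left(-3 + 5 \left(- \frac{1}{3}\right)\right) 12\right)} = \frac{1}{-6649 - \left(80 - \left(-3 - \frac{5}{3}\right) 12\right)} = \frac{1}{-6649 - 136} = \frac{1}{-6785} = - \frac{1}{6785}$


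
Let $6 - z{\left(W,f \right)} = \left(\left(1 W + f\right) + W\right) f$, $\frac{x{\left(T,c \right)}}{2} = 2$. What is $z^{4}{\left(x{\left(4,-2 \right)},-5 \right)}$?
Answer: $194481$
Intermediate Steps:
$x{\left(T,c \right)} = 4$ ($x{\left(T,c \right)} = 2 \cdot 2 = 4$)
$z{\left(W,f \right)} = 6 - f \left(f + 2 W\right)$ ($z{\left(W,f \right)} = 6 - \left(\left(1 W + f\right) + W\right) f = 6 - \left(\left(W + f\right) + W\right) f = 6 - \left(f + 2 W\right) f = 6 - f \left(f + 2 W\right)$)
$z^{4}{\left(x{\left(4,-2 \right)},-5 \right)} = \left(6 - \left(-5\right)^{2} - 8 \left(-5\right)\right)^{4} = \left(6 - 25 + 40\right)^{4} = 21^{4} = 194481$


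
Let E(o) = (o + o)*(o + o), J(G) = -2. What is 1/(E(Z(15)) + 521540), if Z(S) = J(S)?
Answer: 1/521556 ≈ 1.9173e-6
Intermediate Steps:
Z(S) = -2
E(o) = 4*o² (E(o) = (2*o)*(2*o) = 4*o²)
1/(E(Z(15)) + 521540) = 1/(4*(-2)² + 521540) = 1/(4*4 + 521540) = 1/(16 + 521540) = 1/521556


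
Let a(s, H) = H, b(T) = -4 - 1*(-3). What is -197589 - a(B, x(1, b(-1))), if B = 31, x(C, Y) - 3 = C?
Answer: -197593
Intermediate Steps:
b(T) = -1 (b(T) = -4 + 3 = -1)
x(C, Y) = 3 + C
-197589 - a(B, x(1, b(-1))) = -197589 - (3 + 1) = -197589 - 1*4 = -197589 - 4 = -197593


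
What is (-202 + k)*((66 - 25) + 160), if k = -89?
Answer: -58491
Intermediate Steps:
(-202 + k)*((66 - 25) + 160) = (-202 - 89)*((66 - 25) + 160) = -291*(41 + 160) = -291*201 = -58491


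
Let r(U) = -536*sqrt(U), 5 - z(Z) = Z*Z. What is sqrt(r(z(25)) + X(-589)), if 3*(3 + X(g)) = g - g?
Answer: sqrt(-3 - 1072*I*sqrt(155)) ≈ 81.68 - 81.698*I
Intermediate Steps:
z(Z) = 5 - Z**2 (z(Z) = 5 - Z*Z = 5 - Z**2)
X(g) = -3 (X(g) = -3 + (g - g)/3 = -3 + (1/3)*0 = -3 + 0 = -3)
sqrt(r(z(25)) + X(-589)) = sqrt(-536*sqrt(5 - 1*25**2) - 3) = sqrt(-536*sqrt(5 - 1*625) - 3) = sqrt(-536*sqrt(5 - 625) - 3) = sqrt(-1072*I*sqrt(155) - 3) = sqrt(-3 - 1072*I*sqrt(155))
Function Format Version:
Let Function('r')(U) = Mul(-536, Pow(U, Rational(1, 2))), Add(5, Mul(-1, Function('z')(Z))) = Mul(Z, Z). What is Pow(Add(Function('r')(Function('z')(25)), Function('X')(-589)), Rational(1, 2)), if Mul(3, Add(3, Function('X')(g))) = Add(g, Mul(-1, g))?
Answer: Pow(Add(-3, Mul(-1072, I, Pow(155, Rational(1, 2)))), Rational(1, 2)) ≈ Add(81.680, Mul(-81.698, I))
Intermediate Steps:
Function('z')(Z) = Add(5, Mul(-1, Pow(Z, 2))) (Function('z')(Z) = Add(5, Mul(-1, Mul(Z, Z))) = Add(5, Mul(-1, Pow(Z, 2))))
Function('X')(g) = -3 (Function('X')(g) = Add(-3, Mul(Rational(1, 3), Add(g, Mul(-1, g)))) = Add(-3, Mul(Rational(1, 3), 0)) = Add(-3, 0) = -3)
Pow(Add(Function('r')(Function('z')(25)), Function('X')(-589)), Rational(1, 2)) = Pow(Add(Mul(-536, Pow(Add(5, Mul(-1, Pow(25, 2))), Rational(1, 2))), -3), Rational(1, 2)) = Pow(Add(Mul(-536, Pow(Add(5, Mul(-1, 625)), Rational(1, 2))), -3), Rational(1, 2)) = Pow(Add(Mul(-536, Pow(Add(5, -625), Rational(1, 2))), -3), Rational(1, 2)) = Pow(Add(Mul(-536, Pow(-620, Rational(1, 2))), -3), Rational(1, 2)) = Pow(Add(Mul(-536, Mul(2, I, Pow(155, Rational(1, 2)))), -3), Rational(1, 2)) = Pow(Add(Mul(-1072, I, Pow(155, Rational(1, 2))), -3), Rational(1, 2)) = Pow(Add(-3, Mul(-1072, I, Pow(155, Rational(1, 2)))), Rational(1, 2))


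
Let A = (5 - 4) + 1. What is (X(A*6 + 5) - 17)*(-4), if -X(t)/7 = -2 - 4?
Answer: -100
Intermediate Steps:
A = 2 (A = 1 + 1 = 2)
X(t) = 42 (X(t) = -7*(-2 - 4) = -7*(-6) = 42)
(X(A*6 + 5) - 17)*(-4) = (42 - 17)*(-4) = 25*(-4) = -100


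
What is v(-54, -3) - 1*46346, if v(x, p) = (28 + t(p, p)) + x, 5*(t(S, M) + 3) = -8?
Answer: -231883/5 ≈ -46377.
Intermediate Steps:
t(S, M) = -23/5 (t(S, M) = -3 + (⅕)*(-8) = -3 - 8/5 = -23/5)
v(x, p) = 117/5 + x (v(x, p) = (28 - 23/5) + x = 117/5 + x)
v(-54, -3) - 1*46346 = (117/5 - 54) - 1*46346 = -153/5 - 46346 = -231883/5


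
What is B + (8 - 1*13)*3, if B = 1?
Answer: -14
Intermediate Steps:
B + (8 - 1*13)*3 = 1 + (8 - 1*13)*3 = 1 + (8 - 13)*3 = 1 - 5*3 = 1 - 15 = -14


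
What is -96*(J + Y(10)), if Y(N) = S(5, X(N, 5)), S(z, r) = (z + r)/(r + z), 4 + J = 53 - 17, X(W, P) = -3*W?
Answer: -3168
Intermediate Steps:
J = 32 (J = -4 + (53 - 17) = -4 + 36 = 32)
S(z, r) = 1 (S(z, r) = (r + z)/(r + z) = 1)
Y(N) = 1
-96*(J + Y(10)) = -96*(32 + 1) = -96*33 = -3168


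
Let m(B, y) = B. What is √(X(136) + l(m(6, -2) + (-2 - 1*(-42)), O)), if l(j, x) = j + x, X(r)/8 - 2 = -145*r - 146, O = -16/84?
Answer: I*√70059990/21 ≈ 398.58*I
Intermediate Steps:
O = -4/21 (O = -16*1/84 = -4/21 ≈ -0.19048)
X(r) = -1152 - 1160*r (X(r) = 16 + 8*(-145*r - 146) = 16 + 8*(-146 - 145*r) = 16 + (-1168 - 1160*r) = -1152 - 1160*r)
√(X(136) + l(m(6, -2) + (-2 - 1*(-42)), O)) = √((-1152 - 1160*136) + ((6 + (-2 - 1*(-42))) - 4/21)) = √((-1152 - 157760) + ((6 + (-2 + 42)) - 4/21)) = √(-158912 + ((6 + 40) - 4/21)) = √(-158912 + (46 - 4/21)) = √(-158912 + 962/21) = √(-3336190/21) = I*√70059990/21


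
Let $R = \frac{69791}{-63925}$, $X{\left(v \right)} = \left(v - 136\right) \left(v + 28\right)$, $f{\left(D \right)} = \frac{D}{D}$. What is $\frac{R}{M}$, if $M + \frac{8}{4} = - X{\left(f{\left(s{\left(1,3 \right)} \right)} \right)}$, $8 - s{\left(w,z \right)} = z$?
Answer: $- \frac{69791}{250138525} \approx -0.00027901$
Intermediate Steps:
$s{\left(w,z \right)} = 8 - z$
$f{\left(D \right)} = 1$
$X{\left(v \right)} = \left(-136 + v\right) \left(28 + v\right)$
$R = - \frac{69791}{63925}$ ($R = 69791 \left(- \frac{1}{63925}\right) = - \frac{69791}{63925} \approx -1.0918$)
$M = 3913$ ($M = -2 - \left(-3808 + 1^{2} - 108\right) = -2 - \left(-3808 + 1 - 108\right) = -2 - -3915 = -2 + 3915 = 3913$)
$\frac{R}{M} = - \frac{69791}{63925 \cdot 3913} = \left(- \frac{69791}{63925}\right) \frac{1}{3913} = - \frac{69791}{250138525}$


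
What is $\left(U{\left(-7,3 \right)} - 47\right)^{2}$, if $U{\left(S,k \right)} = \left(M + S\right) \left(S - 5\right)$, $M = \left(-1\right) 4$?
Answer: $7225$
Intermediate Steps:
$M = -4$
$U{\left(S,k \right)} = \left(-5 + S\right) \left(-4 + S\right)$ ($U{\left(S,k \right)} = \left(-4 + S\right) \left(S - 5\right) = \left(-4 + S\right) \left(-5 + S\right) = \left(-5 + S\right) \left(-4 + S\right)$)
$\left(U{\left(-7,3 \right)} - 47\right)^{2} = \left(\left(20 + \left(-7\right)^{2} - -63\right) - 47\right)^{2} = \left(\left(20 + 49 + 63\right) - 47\right)^{2} = \left(132 - 47\right)^{2} = 85^{2} = 7225$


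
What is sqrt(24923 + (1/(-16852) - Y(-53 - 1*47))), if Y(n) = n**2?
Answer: sqrt(1059495330135)/8426 ≈ 122.16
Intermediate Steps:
sqrt(24923 + (1/(-16852) - Y(-53 - 1*47))) = sqrt(24923 + (1/(-16852) - (-53 - 1*47)**2)) = sqrt(24923 + (-1/16852 - (-53 - 47)**2)) = sqrt(24923 + (-1/16852 - 1*(-100)**2)) = sqrt(24923 + (-1/16852 - 1*10000)) = sqrt(24923 + (-1/16852 - 10000)) = sqrt(24923 - 168520001/16852) = sqrt(251482395/16852) = sqrt(1059495330135)/8426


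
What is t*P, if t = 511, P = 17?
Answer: 8687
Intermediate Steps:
t*P = 511*17 = 8687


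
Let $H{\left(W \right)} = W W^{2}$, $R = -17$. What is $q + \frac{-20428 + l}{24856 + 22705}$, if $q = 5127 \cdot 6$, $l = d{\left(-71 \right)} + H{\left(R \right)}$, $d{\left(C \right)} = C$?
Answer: $\frac{1463046070}{47561} \approx 30761.0$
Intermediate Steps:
$H{\left(W \right)} = W^{3}$
$l = -4984$ ($l = -71 + \left(-17\right)^{3} = -71 - 4913 = -4984$)
$q = 30762$
$q + \frac{-20428 + l}{24856 + 22705} = 30762 + \frac{-20428 - 4984}{24856 + 22705} = 30762 - \frac{25412}{47561} = \frac{1463046070}{47561}$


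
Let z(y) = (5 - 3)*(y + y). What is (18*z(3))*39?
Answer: 8424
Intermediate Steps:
z(y) = 4*y (z(y) = 2*(2*y) = 4*y)
(18*z(3))*39 = (18*(4*3))*39 = (18*12)*39 = 216*39 = 8424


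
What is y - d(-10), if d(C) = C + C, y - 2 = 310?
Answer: 332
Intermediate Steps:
y = 312 (y = 2 + 310 = 312)
d(C) = 2*C
y - d(-10) = 312 - 2*(-10) = 312 - 1*(-20) = 312 + 20 = 332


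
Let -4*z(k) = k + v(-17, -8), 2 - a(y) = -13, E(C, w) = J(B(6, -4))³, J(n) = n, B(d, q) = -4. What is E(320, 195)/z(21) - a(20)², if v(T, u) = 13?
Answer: -3697/17 ≈ -217.47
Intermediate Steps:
E(C, w) = -64 (E(C, w) = (-4)³ = -64)
a(y) = 15 (a(y) = 2 - 1*(-13) = 2 + 13 = 15)
z(k) = -13/4 - k/4 (z(k) = -(k + 13)/4 = -(13 + k)/4 = -13/4 - k/4)
E(320, 195)/z(21) - a(20)² = -64/(-13/4 - ¼*21) - 1*15² = -64/(-13/4 - 21/4) - 1*225 = -64/(-17/2) - 225 = -64*(-2/17) - 225 = 128/17 - 225 = -3697/17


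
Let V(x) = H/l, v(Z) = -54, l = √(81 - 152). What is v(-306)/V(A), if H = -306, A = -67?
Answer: 3*I*√71/17 ≈ 1.487*I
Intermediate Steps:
l = I*√71 (l = √(-71) = I*√71 ≈ 8.4261*I)
V(x) = 306*I*√71/71 (V(x) = -306*(-I*√71/71) = -(-306)*I*√71/71 = 306*I*√71/71)
v(-306)/V(A) = -54*(-I*√71/306) = -(-3)*I*√71/17 = 3*I*√71/17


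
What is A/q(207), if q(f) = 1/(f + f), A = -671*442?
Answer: -122784948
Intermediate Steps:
A = -296582
q(f) = 1/(2*f)
A/q(207) = -296582/((½)/207) = -296582/((½)*(1/207)) = -296582/1/414 = -296582*414 = -122784948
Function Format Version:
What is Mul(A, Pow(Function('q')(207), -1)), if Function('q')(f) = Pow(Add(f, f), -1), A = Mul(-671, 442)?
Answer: -122784948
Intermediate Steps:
A = -296582
Function('q')(f) = Mul(Rational(1, 2), Pow(f, -1)) (Function('q')(f) = Pow(Mul(2, f), -1) = Mul(Rational(1, 2), Pow(f, -1)))
Mul(A, Pow(Function('q')(207), -1)) = Mul(-296582, Pow(Mul(Rational(1, 2), Pow(207, -1)), -1)) = Mul(-296582, Pow(Mul(Rational(1, 2), Rational(1, 207)), -1)) = Mul(-296582, Pow(Rational(1, 414), -1)) = Mul(-296582, 414) = -122784948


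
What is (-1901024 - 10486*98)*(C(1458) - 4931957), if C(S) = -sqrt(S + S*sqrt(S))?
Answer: 14443985731964 + 79073604*sqrt(2 + 54*sqrt(2)) ≈ 1.4445e+13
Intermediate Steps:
C(S) = -sqrt(S + S**(3/2))
(-1901024 - 10486*98)*(C(1458) - 4931957) = (-1901024 - 10486*98)*(-sqrt(1458 + 1458**(3/2)) - 4931957) = (-1901024 - 1027628)*(-sqrt(1458 + 39366*sqrt(2)) - 4931957) = -2928652*(-4931957 - sqrt(1458 + 39366*sqrt(2))) = 14443985731964 + 2928652*sqrt(1458 + 39366*sqrt(2))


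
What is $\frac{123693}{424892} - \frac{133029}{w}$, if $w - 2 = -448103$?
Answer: $\frac{12438879429}{21154947788} \approx 0.58799$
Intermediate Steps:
$w = -448101$ ($w = 2 - 448103 = -448101$)
$\frac{123693}{424892} - \frac{133029}{w} = \frac{123693}{424892} - \frac{133029}{-448101} = 123693 \cdot \frac{1}{424892} - - \frac{14781}{49789} = \frac{123693}{424892} + \frac{14781}{49789} = \frac{12438879429}{21154947788}$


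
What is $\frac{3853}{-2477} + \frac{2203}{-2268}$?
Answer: $- \frac{14195435}{5617836} \approx -2.5269$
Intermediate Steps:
$\frac{3853}{-2477} + \frac{2203}{-2268} = 3853 \left(- \frac{1}{2477}\right) + 2203 \left(- \frac{1}{2268}\right) = - \frac{3853}{2477} - \frac{2203}{2268} = - \frac{14195435}{5617836}$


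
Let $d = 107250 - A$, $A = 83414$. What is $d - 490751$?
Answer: $-466915$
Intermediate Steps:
$d = 23836$ ($d = 107250 - 83414 = 23836$)
$d - 490751 = 23836 - 490751 = -466915$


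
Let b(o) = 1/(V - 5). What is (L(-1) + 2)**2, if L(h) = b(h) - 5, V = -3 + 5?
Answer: 100/9 ≈ 11.111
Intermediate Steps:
V = 2
b(o) = -1/3 (b(o) = 1/(2 - 5) = 1/(-3) = -1/3)
L(h) = -16/3 (L(h) = -1/3 - 5 = -16/3)
(L(-1) + 2)**2 = (-16/3 + 2)**2 = (-10/3)**2 = 100/9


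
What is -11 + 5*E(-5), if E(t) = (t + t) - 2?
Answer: -71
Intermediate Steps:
E(t) = -2 + 2*t (E(t) = 2*t - 2 = -2 + 2*t)
-11 + 5*E(-5) = -11 + 5*(-2 + 2*(-5)) = -11 + 5*(-2 - 10) = -11 + 5*(-12) = -11 - 60 = -71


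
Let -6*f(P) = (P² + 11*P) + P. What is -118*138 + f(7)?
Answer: -97837/6 ≈ -16306.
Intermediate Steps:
f(P) = -2*P - P²/6 (f(P) = -((P² + 11*P) + P)/6 = -(P² + 12*P)/6 = -2*P - P²/6)
-118*138 + f(7) = -118*138 - ⅙*7*(12 + 7) = -16284 - ⅙*7*19 = -16284 - 133/6 = -97837/6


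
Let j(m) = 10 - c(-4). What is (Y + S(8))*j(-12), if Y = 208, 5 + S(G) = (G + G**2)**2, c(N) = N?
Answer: 75418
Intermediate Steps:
S(G) = -5 + (G + G**2)**2
j(m) = 14 (j(m) = 10 - 1*(-4) = 10 + 4 = 14)
(Y + S(8))*j(-12) = (208 + (-5 + 8**2*(1 + 8)**2))*14 = (208 + (-5 + 64*9**2))*14 = (208 + (-5 + 64*81))*14 = (208 + (-5 + 5184))*14 = (208 + 5179)*14 = 5387*14 = 75418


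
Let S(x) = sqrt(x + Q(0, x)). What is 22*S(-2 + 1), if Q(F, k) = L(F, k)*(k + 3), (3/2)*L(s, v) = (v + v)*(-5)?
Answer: 22*sqrt(111)/3 ≈ 77.261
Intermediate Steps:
L(s, v) = -20*v/3 (L(s, v) = 2*((v + v)*(-5))/3 = 2*((2*v)*(-5))/3 = 2*(-10*v)/3 = -20*v/3)
Q(F, k) = -20*k*(3 + k)/3 (Q(F, k) = (-20*k/3)*(k + 3) = (-20*k/3)*(3 + k) = -20*k*(3 + k)/3)
S(x) = sqrt(x - 20*x*(3 + x)/3)
22*S(-2 + 1) = 22*(sqrt(3)*sqrt((-2 + 1)*(-57 - 20*(-2 + 1)))/3) = 22*(sqrt(3)*sqrt(-(-57 - 20*(-1)))/3) = 22*(sqrt(3)*sqrt(-(-57 + 20))/3) = 22*(sqrt(3)*sqrt(-1*(-37))/3) = 22*(sqrt(3)*sqrt(37)/3) = 22*(sqrt(111)/3) = 22*sqrt(111)/3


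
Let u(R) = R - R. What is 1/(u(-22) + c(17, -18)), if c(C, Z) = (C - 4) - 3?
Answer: 1/10 ≈ 0.10000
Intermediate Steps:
u(R) = 0
c(C, Z) = -7 + C (c(C, Z) = (-4 + C) - 3 = -7 + C)
1/(u(-22) + c(17, -18)) = 1/(0 + (-7 + 17)) = 1/(0 + 10) = 1/10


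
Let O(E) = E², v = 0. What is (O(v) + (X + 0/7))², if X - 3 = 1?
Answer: 16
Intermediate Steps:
X = 4 (X = 3 + 1 = 4)
(O(v) + (X + 0/7))² = (0² + (4 + 0/7))² = (0 + (4 + 0*(⅐)))² = (0 + (4 + 0))² = (0 + 4)² = 4² = 16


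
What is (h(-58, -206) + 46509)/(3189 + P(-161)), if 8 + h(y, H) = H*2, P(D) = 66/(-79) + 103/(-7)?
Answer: 25487217/1754918 ≈ 14.523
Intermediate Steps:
P(D) = -8599/553 (P(D) = 66*(-1/79) + 103*(-1/7) = -66/79 - 103/7 = -8599/553)
h(y, H) = -8 + 2*H (h(y, H) = -8 + H*2 = -8 + 2*H)
(h(-58, -206) + 46509)/(3189 + P(-161)) = ((-8 + 2*(-206)) + 46509)/(3189 - 8599/553) = ((-8 - 412) + 46509)/(1754918/553) = (-420 + 46509)*(553/1754918) = 46089*(553/1754918) = 25487217/1754918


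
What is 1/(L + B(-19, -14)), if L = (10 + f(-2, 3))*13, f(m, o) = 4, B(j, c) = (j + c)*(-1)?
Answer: 1/215 ≈ 0.0046512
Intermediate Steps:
B(j, c) = -c - j (B(j, c) = (c + j)*(-1) = -c - j)
L = 182 (L = (10 + 4)*13 = 14*13 = 182)
1/(L + B(-19, -14)) = 1/(182 + (-1*(-14) - 1*(-19))) = 1/(182 + (14 + 19)) = 1/(182 + 33) = 1/215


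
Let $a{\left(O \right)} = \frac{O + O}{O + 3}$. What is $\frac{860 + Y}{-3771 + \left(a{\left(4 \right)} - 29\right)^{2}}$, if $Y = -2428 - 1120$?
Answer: $\frac{21952}{24459} \approx 0.8975$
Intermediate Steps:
$Y = -3548$
$a{\left(O \right)} = \frac{2 O}{3 + O}$
$\frac{860 + Y}{-3771 + \left(a{\left(4 \right)} - 29\right)^{2}} = \frac{860 - 3548}{-3771 + \left(2 \cdot 4 \frac{1}{3 + 4} - 29\right)^{2}} = - \frac{2688}{-3771 + \left(2 \cdot 4 \cdot \frac{1}{7} - 29\right)^{2}} = - \frac{2688}{-3771 + \left(\frac{8}{7} - 29\right)^{2}} = - \frac{2688}{-3771 + \left(- \frac{195}{7}\right)^{2}} = - \frac{2688}{-3771 + \frac{38025}{49}} = - \frac{2688}{- \frac{146754}{49}} = \left(-2688\right) \left(- \frac{49}{146754}\right) = \frac{21952}{24459}$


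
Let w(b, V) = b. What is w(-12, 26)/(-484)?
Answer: 3/121 ≈ 0.024793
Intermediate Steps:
w(-12, 26)/(-484) = -12/(-484) = -12*(-1/484) = 3/121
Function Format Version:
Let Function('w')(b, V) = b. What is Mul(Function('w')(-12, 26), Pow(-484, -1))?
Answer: Rational(3, 121) ≈ 0.024793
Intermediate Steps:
Mul(Function('w')(-12, 26), Pow(-484, -1)) = Mul(-12, Pow(-484, -1)) = Mul(-12, Rational(-1, 484)) = Rational(3, 121)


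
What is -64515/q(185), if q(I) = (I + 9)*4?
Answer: -64515/776 ≈ -83.138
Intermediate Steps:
q(I) = 36 + 4*I (q(I) = (9 + I)*4 = 36 + 4*I)
-64515/q(185) = -64515/(36 + 4*185) = -64515/(36 + 740) = -64515/776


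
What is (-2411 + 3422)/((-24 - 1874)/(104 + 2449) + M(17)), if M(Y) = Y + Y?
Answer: 2581083/84904 ≈ 30.400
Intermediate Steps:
M(Y) = 2*Y
(-2411 + 3422)/((-24 - 1874)/(104 + 2449) + M(17)) = (-2411 + 3422)/((-24 - 1874)/(104 + 2449) + 2*17) = 1011/(-1898/2553 + 34) = 1011/(84904/2553) = 1011*(2553/84904) = 2581083/84904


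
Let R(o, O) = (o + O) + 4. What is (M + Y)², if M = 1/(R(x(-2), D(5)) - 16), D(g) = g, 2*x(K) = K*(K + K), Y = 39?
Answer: 13456/9 ≈ 1495.1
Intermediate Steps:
x(K) = K² (x(K) = (K*(K + K))/2 = (K*(2*K))/2 = (2*K²)/2 = K²)
R(o, O) = 4 + O + o (R(o, O) = (O + o) + 4 = 4 + O + o)
M = -⅓ (M = 1/((4 + 5 + (-2)²) - 16) = 1/((4 + 5 + 4) - 16) = 1/(13 - 16) = 1/(-3) = -⅓ ≈ -0.33333)
(M + Y)² = (-⅓ + 39)² = (116/3)² = 13456/9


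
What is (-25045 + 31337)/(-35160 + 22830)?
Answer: -3146/6165 ≈ -0.51030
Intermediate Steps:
(-25045 + 31337)/(-35160 + 22830) = 6292/(-12330) = 6292*(-1/12330) = -3146/6165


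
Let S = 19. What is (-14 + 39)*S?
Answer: 475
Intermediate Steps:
(-14 + 39)*S = (-14 + 39)*19 = 25*19 = 475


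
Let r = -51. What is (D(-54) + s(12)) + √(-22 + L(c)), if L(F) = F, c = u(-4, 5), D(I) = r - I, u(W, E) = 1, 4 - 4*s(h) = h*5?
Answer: -11 + I*√21 ≈ -11.0 + 4.5826*I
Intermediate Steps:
s(h) = 1 - 5*h/4 (s(h) = 1 - h*5/4 = 1 - 5*h/4)
D(I) = -51 - I
c = 1
(D(-54) + s(12)) + √(-22 + L(c)) = ((-51 - 1*(-54)) + (1 - 5/4*12)) + √(-22 + 1) = ((-51 + 54) + (1 - 15)) + √(-21) = (3 - 14) + I*√21 = -11 + I*√21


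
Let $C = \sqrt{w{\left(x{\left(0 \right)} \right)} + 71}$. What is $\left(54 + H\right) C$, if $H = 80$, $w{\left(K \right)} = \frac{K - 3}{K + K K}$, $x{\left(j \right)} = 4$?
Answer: $\frac{469 \sqrt{145}}{5} \approx 1129.5$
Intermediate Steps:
$w{\left(K \right)} = \frac{-3 + K}{K + K^{2}}$
$C = \frac{7 \sqrt{145}}{10}$ ($C = \sqrt{\frac{-3 + 4}{4 \left(1 + 4\right)} + 71} = \sqrt{\frac{1}{4} \cdot \frac{1}{5} \cdot 1 + 71} = \sqrt{\frac{1}{20} + 71} = \sqrt{\frac{1421}{20}} = \frac{7 \sqrt{145}}{10} \approx 8.4291$)
$\left(54 + H\right) C = \left(54 + 80\right) \frac{7 \sqrt{145}}{10} = 134 \frac{7 \sqrt{145}}{10} = \frac{469 \sqrt{145}}{5}$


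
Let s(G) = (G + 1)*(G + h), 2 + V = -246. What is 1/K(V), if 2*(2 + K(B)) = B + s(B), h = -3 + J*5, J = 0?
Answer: 2/61745 ≈ 3.2391e-5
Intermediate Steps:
h = -3 (h = -3 + 0*5 = -3 + 0 = -3)
V = -248 (V = -2 - 246 = -248)
s(G) = (1 + G)*(-3 + G) (s(G) = (G + 1)*(G - 3) = (1 + G)*(-3 + G))
K(B) = -7/2 + B**2/2 - B/2 (K(B) = -2 + (B + (-3 + B**2 - 2*B))/2 = -2 + (-3 + B**2 - B)/2 = -2 + (-3/2 + B**2/2 - B/2) = -7/2 + B**2/2 - B/2)
1/K(V) = 1/(-7/2 + (1/2)*(-248)**2 - 1/2*(-248)) = 1/(-7/2 + (1/2)*61504 + 124) = 1/(-7/2 + 30752 + 124) = 1/(61745/2) = 2/61745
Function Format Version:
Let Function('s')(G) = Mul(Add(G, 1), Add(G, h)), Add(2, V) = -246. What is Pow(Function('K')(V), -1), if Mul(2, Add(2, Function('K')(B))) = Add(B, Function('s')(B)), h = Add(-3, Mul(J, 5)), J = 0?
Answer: Rational(2, 61745) ≈ 3.2391e-5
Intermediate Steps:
h = -3 (h = Add(-3, Mul(0, 5)) = Add(-3, 0) = -3)
V = -248 (V = Add(-2, -246) = -248)
Function('s')(G) = Mul(Add(1, G), Add(-3, G)) (Function('s')(G) = Mul(Add(G, 1), Add(G, -3)) = Mul(Add(1, G), Add(-3, G)))
Function('K')(B) = Add(Rational(-7, 2), Mul(Rational(1, 2), Pow(B, 2)), Mul(Rational(-1, 2), B)) (Function('K')(B) = Add(-2, Mul(Rational(1, 2), Add(B, Add(-3, Pow(B, 2), Mul(-2, B))))) = Add(-2, Mul(Rational(1, 2), Add(-3, Pow(B, 2), Mul(-1, B)))) = Add(-2, Add(Rational(-3, 2), Mul(Rational(1, 2), Pow(B, 2)), Mul(Rational(-1, 2), B))) = Add(Rational(-7, 2), Mul(Rational(1, 2), Pow(B, 2)), Mul(Rational(-1, 2), B)))
Pow(Function('K')(V), -1) = Pow(Add(Rational(-7, 2), Mul(Rational(1, 2), Pow(-248, 2)), Mul(Rational(-1, 2), -248)), -1) = Pow(Add(Rational(-7, 2), Mul(Rational(1, 2), 61504), 124), -1) = Pow(Add(Rational(-7, 2), 30752, 124), -1) = Pow(Rational(61745, 2), -1) = Rational(2, 61745)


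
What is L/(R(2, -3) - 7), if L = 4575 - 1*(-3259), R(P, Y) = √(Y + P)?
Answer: -27419/25 - 3917*I/25 ≈ -1096.8 - 156.68*I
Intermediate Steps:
R(P, Y) = √(P + Y)
L = 7834 (L = 4575 + 3259 = 7834)
L/(R(2, -3) - 7) = 7834/(√(2 - 3) - 7) = 7834/(√(-1) - 7) = 7834/(I - 7) = 7834/(-7 + I) = ((-7 - I)/50)*7834 = 3917*(-7 - I)/25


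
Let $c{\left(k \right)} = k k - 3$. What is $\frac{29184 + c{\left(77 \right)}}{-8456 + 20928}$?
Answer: $\frac{17555}{6236} \approx 2.8151$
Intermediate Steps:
$c{\left(k \right)} = -3 + k^{2}$ ($c{\left(k \right)} = k^{2} - 3 = -3 + k^{2}$)
$\frac{29184 + c{\left(77 \right)}}{-8456 + 20928} = \frac{29184 - \left(3 - 77^{2}\right)}{-8456 + 20928} = \frac{29184 + \left(-3 + 5929\right)}{12472} = \left(29184 + 5926\right) \frac{1}{12472} = 35110 \cdot \frac{1}{12472} = \frac{17555}{6236}$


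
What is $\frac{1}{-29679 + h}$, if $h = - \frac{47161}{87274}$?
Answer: $- \frac{87274}{2590252207} \approx -3.3693 \cdot 10^{-5}$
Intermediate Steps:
$h = - \frac{47161}{87274}$ ($h = \left(-47161\right) \frac{1}{87274} = - \frac{47161}{87274} \approx -0.54038$)
$\frac{1}{-29679 + h} = \frac{1}{-29679 - \frac{47161}{87274}} = \frac{1}{- \frac{2590252207}{87274}} = - \frac{87274}{2590252207}$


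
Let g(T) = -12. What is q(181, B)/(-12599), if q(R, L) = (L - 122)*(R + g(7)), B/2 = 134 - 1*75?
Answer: 676/12599 ≈ 0.053655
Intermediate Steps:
B = 118 (B = 2*(134 - 1*75) = 2*(134 - 75) = 2*59 = 118)
q(R, L) = (-122 + L)*(-12 + R) (q(R, L) = (L - 122)*(R - 12) = (-122 + L)*(-12 + R))
q(181, B)/(-12599) = (1464 - 122*181 - 12*118 + 118*181)/(-12599) = (1464 - 22082 - 1416 + 21358)*(-1/12599) = -676*(-1/12599) = 676/12599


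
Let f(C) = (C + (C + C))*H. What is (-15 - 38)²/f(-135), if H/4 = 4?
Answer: -2809/6480 ≈ -0.43349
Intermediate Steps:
H = 16 (H = 4*4 = 16)
f(C) = 48*C (f(C) = (C + (C + C))*16 = (C + 2*C)*16 = (3*C)*16 = 48*C)
(-15 - 38)²/f(-135) = (-15 - 38)²/((48*(-135))) = (-53)²/(-6480) = 2809*(-1/6480) = -2809/6480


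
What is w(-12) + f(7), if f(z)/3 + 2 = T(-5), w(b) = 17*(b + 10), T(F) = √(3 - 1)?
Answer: -40 + 3*√2 ≈ -35.757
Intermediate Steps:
T(F) = √2
w(b) = 170 + 17*b (w(b) = 17*(10 + b) = 170 + 17*b)
f(z) = -6 + 3*√2
w(-12) + f(7) = (170 + 17*(-12)) + (-6 + 3*√2) = (170 - 204) + (-6 + 3*√2) = -34 + (-6 + 3*√2) = -40 + 3*√2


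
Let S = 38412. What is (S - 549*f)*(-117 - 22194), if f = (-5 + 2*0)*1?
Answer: -918253827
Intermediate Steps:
f = -5 (f = (-5 + 0)*1 = -5*1 = -5)
(S - 549*f)*(-117 - 22194) = (38412 - 549*(-5))*(-117 - 22194) = (38412 + 2745)*(-22311) = 41157*(-22311) = -918253827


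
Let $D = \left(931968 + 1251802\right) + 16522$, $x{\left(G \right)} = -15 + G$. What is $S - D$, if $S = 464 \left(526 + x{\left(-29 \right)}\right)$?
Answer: $-1976644$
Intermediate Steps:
$D = 2200292$ ($D = 2183770 + 16522 = 2200292$)
$S = 223648$ ($S = 464 \left(526 - 44\right) = 464 \cdot 482 = 223648$)
$S - D = 223648 - 2200292 = -1976644$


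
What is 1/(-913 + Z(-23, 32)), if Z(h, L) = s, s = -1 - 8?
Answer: -1/922 ≈ -0.0010846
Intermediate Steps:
s = -9
Z(h, L) = -9
1/(-913 + Z(-23, 32)) = 1/(-913 - 9) = 1/(-922) = -1/922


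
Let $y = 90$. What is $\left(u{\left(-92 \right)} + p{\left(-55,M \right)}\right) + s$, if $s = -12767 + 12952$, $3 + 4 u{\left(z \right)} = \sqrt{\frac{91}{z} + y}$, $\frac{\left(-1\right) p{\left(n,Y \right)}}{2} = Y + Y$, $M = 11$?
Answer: $\frac{561}{4} + \frac{\sqrt{188347}}{184} \approx 142.61$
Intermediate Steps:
$p{\left(n,Y \right)} = - 4 Y$ ($p{\left(n,Y \right)} = - 2 \left(Y + Y\right) = - 2 \cdot 2 Y = - 4 Y$)
$u{\left(z \right)} = - \frac{3}{4} + \frac{\sqrt{90 + \frac{91}{z}}}{4}$ ($u{\left(z \right)} = - \frac{3}{4} + \frac{\sqrt{\frac{91}{z} + 90}}{4} = - \frac{3}{4} + \frac{\sqrt{90 + \frac{91}{z}}}{4}$)
$s = 185$
$\left(u{\left(-92 \right)} + p{\left(-55,M \right)}\right) + s = \left(\left(- \frac{3}{4} + \frac{\sqrt{\frac{91 + 90 \left(-92\right)}{-92}}}{4}\right) - 44\right) + 185 = \left(\left(- \frac{3}{4} + \frac{\sqrt{- \frac{91 - 8280}{92}}}{4}\right) - 44\right) + 185 = \left(\left(- \frac{3}{4} + \frac{\sqrt{\left(- \frac{1}{92}\right) \left(-8189\right)}}{4}\right) - 44\right) + 185 = \left(\left(- \frac{3}{4} + \frac{\sqrt{\frac{8189}{92}}}{4}\right) - 44\right) + 185 = \left(\left(- \frac{3}{4} + \frac{\frac{1}{46} \sqrt{188347}}{4}\right) - 44\right) + 185 = \left(\left(- \frac{3}{4} + \frac{\sqrt{188347}}{184}\right) - 44\right) + 185 = \left(- \frac{179}{4} + \frac{\sqrt{188347}}{184}\right) + 185 = \frac{561}{4} + \frac{\sqrt{188347}}{184}$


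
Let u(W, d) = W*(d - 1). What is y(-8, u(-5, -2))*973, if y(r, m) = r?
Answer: -7784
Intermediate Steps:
u(W, d) = W*(-1 + d)
y(-8, u(-5, -2))*973 = -8*973 = -7784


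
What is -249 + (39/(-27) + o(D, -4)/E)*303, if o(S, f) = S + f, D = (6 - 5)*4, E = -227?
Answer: -2060/3 ≈ -686.67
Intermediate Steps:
D = 4 (D = 1*4 = 4)
-249 + (39/(-27) + o(D, -4)/E)*303 = -249 + (39/(-27) + (4 - 4)/(-227))*303 = -249 + (39*(-1/27) + 0*(-1/227))*303 = -249 + (-13/9 + 0)*303 = -249 - 13/9*303 = -249 - 1313/3 = -2060/3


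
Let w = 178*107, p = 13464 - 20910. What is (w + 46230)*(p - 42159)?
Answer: -3238015980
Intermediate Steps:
p = -7446
w = 19046
(w + 46230)*(p - 42159) = (19046 + 46230)*(-7446 - 42159) = 65276*(-49605) = -3238015980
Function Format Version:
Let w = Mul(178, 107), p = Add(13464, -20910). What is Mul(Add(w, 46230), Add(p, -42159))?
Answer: -3238015980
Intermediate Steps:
p = -7446
w = 19046
Mul(Add(w, 46230), Add(p, -42159)) = Mul(Add(19046, 46230), Add(-7446, -42159)) = Mul(65276, -49605) = -3238015980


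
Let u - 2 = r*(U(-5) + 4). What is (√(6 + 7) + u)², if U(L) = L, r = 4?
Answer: (2 - √13)² ≈ 2.5778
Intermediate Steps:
u = -2 (u = 2 + 4*(-5 + 4) = 2 + 4*(-1) = 2 - 4 = -2)
(√(6 + 7) + u)² = (√(6 + 7) - 2)² = (√13 - 2)² = (-2 + √13)²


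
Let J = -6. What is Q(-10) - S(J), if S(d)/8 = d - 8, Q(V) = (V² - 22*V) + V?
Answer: 422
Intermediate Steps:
Q(V) = V² - 21*V
S(d) = -64 + 8*d (S(d) = 8*(d - 8) = 8*(-8 + d) = -64 + 8*d)
Q(-10) - S(J) = -10*(-21 - 10) - (-64 + 8*(-6)) = -10*(-31) - (-64 - 48) = 310 - 1*(-112) = 310 + 112 = 422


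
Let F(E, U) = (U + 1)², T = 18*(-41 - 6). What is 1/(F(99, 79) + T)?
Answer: 1/5554 ≈ 0.00018005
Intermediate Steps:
T = -846 (T = 18*(-47) = -846)
F(E, U) = (1 + U)²
1/(F(99, 79) + T) = 1/((1 + 79)² - 846) = 1/(80² - 846) = 1/(6400 - 846) = 1/5554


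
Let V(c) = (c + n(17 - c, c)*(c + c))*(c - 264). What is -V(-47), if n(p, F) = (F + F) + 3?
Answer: 2645677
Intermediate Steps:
n(p, F) = 3 + 2*F (n(p, F) = 2*F + 3 = 3 + 2*F)
V(c) = (-264 + c)*(c + 2*c*(3 + 2*c)) (V(c) = (c + (3 + 2*c)*(c + c))*(c - 264) = (c + (3 + 2*c)*(2*c))*(-264 + c) = (c + 2*c*(3 + 2*c))*(-264 + c) = (-264 + c)*(c + 2*c*(3 + 2*c)))
-V(-47) = -(-47)*(-1848 - 1049*(-47) + 4*(-47)²) = -(-47)*(-1848 + 49303 + 4*2209) = -(-47)*(-1848 + 49303 + 8836) = -(-47)*56291 = -1*(-2645677) = 2645677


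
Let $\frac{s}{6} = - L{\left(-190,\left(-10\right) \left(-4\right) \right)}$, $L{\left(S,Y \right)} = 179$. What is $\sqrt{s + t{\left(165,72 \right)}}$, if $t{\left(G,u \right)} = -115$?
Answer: $i \sqrt{1189} \approx 34.482 i$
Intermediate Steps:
$s = -1074$ ($s = 6 \left(\left(-1\right) 179\right) = 6 \left(-179\right) = -1074$)
$\sqrt{s + t{\left(165,72 \right)}} = \sqrt{-1074 - 115} = \sqrt{-1189} = i \sqrt{1189}$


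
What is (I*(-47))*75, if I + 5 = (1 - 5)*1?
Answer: 31725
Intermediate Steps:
I = -9 (I = -5 + (1 - 5)*1 = -5 - 4*1 = -5 - 4 = -9)
(I*(-47))*75 = -9*(-47)*75 = 423*75 = 31725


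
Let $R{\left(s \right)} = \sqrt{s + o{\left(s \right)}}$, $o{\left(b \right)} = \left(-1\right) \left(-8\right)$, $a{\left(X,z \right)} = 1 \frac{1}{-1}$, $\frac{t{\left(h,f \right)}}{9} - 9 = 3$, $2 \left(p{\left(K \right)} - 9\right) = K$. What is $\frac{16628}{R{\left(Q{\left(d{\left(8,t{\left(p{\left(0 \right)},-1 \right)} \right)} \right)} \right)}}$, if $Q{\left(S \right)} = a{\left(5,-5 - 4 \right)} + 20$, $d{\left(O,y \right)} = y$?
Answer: $\frac{16628 \sqrt{3}}{9} \approx 3200.1$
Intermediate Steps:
$p{\left(K \right)} = 9 + \frac{K}{2}$
$t{\left(h,f \right)} = 108$ ($t{\left(h,f \right)} = 81 + 9 \cdot 3 = 81 + 27 = 108$)
$a{\left(X,z \right)} = -1$ ($a{\left(X,z \right)} = 1 \left(-1\right) = -1$)
$o{\left(b \right)} = 8$
$Q{\left(S \right)} = 19$ ($Q{\left(S \right)} = -1 + 20 = 19$)
$R{\left(s \right)} = \sqrt{8 + s}$ ($R{\left(s \right)} = \sqrt{s + 8} = \sqrt{8 + s}$)
$\frac{16628}{R{\left(Q{\left(d{\left(8,t{\left(p{\left(0 \right)},-1 \right)} \right)} \right)} \right)}} = \frac{16628}{\sqrt{8 + 19}} = \frac{16628}{\sqrt{27}} = \frac{16628}{3 \sqrt{3}} = 16628 \frac{\sqrt{3}}{9} = \frac{16628 \sqrt{3}}{9}$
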